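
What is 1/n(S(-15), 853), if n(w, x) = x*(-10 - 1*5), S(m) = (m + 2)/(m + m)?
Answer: -1/12795 ≈ -7.8156e-5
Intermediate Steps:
S(m) = (2 + m)/(2*m) (S(m) = (2 + m)/((2*m)) = (2 + m)*(1/(2*m)) = (2 + m)/(2*m))
n(w, x) = -15*x (n(w, x) = x*(-10 - 5) = x*(-15) = -15*x)
1/n(S(-15), 853) = 1/(-15*853) = 1/(-12795) = -1/12795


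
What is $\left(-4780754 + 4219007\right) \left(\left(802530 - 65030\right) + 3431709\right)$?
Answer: $-2342040648123$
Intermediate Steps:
$\left(-4780754 + 4219007\right) \left(\left(802530 - 65030\right) + 3431709\right) = - 561747 \left(\left(802530 - 65030\right) + 3431709\right) = - 561747 \left(737500 + 3431709\right) = \left(-561747\right) 4169209 = -2342040648123$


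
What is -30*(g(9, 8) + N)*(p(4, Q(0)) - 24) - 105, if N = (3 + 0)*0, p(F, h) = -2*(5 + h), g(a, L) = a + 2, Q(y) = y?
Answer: 11115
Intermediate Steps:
g(a, L) = 2 + a
p(F, h) = -10 - 2*h
N = 0 (N = 3*0 = 0)
-30*(g(9, 8) + N)*(p(4, Q(0)) - 24) - 105 = -30*((2 + 9) + 0)*((-10 - 2*0) - 24) - 105 = -30*(11 + 0)*((-10 + 0) - 24) - 105 = -330*(-10 - 24) - 105 = -330*(-34) - 105 = -30*(-374) - 105 = 11220 - 105 = 11115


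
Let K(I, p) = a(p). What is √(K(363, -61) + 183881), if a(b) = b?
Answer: 2*√45955 ≈ 428.74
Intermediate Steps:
K(I, p) = p
√(K(363, -61) + 183881) = √(-61 + 183881) = √183820 = 2*√45955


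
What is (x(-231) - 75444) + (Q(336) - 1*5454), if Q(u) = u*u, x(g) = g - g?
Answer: 31998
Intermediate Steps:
x(g) = 0
Q(u) = u²
(x(-231) - 75444) + (Q(336) - 1*5454) = (0 - 75444) + (336² - 1*5454) = -75444 + (112896 - 5454) = -75444 + 107442 = 31998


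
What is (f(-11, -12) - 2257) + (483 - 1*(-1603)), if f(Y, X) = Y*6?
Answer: -237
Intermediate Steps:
f(Y, X) = 6*Y
(f(-11, -12) - 2257) + (483 - 1*(-1603)) = (6*(-11) - 2257) + (483 - 1*(-1603)) = (-66 - 2257) + (483 + 1603) = -2323 + 2086 = -237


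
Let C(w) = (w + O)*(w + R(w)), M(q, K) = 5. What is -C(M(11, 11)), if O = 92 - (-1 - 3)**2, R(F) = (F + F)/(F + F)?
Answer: -486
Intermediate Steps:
R(F) = 1 (R(F) = (2*F)/((2*F)) = (2*F)*(1/(2*F)) = 1)
O = 76 (O = 92 - 1*(-4)**2 = 92 - 1*16 = 92 - 16 = 76)
C(w) = (1 + w)*(76 + w) (C(w) = (w + 76)*(w + 1) = (76 + w)*(1 + w) = (1 + w)*(76 + w))
-C(M(11, 11)) = -(76 + 5**2 + 77*5) = -(76 + 25 + 385) = -1*486 = -486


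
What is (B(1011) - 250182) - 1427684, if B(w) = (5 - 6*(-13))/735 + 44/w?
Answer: -138532993373/82565 ≈ -1.6779e+6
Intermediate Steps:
B(w) = 83/735 + 44/w (B(w) = (5 + 78)*(1/735) + 44/w = 83*(1/735) + 44/w = 83/735 + 44/w)
(B(1011) - 250182) - 1427684 = ((83/735 + 44/1011) - 250182) - 1427684 = (12917/82565 - 250182) - 1427684 = -20656263913/82565 - 1427684 = -138532993373/82565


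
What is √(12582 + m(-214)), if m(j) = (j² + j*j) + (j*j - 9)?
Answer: √149961 ≈ 387.25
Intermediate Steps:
m(j) = -9 + 3*j² (m(j) = (j² + j²) + (j² - 9) = 2*j² + (-9 + j²) = -9 + 3*j²)
√(12582 + m(-214)) = √(12582 + (-9 + 3*(-214)²)) = √(12582 + (-9 + 3*45796)) = √(12582 + (-9 + 137388)) = √(12582 + 137379) = √149961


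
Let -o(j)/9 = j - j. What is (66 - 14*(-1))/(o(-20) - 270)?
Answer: -8/27 ≈ -0.29630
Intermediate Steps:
o(j) = 0 (o(j) = -9*(j - j) = -9*0 = 0)
(66 - 14*(-1))/(o(-20) - 270) = (66 - 14*(-1))/(0 - 270) = (66 + 14)/(-270) = 80*(-1/270) = -8/27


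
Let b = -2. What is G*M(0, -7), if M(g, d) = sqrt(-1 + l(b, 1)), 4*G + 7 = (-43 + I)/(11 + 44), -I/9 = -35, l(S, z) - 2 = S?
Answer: -113*I/220 ≈ -0.51364*I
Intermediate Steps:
l(S, z) = 2 + S
I = 315 (I = -9*(-35) = 315)
G = -113/220 (G = -7/4 + ((-43 + 315)/(11 + 44))/4 = -7/4 + (272/55)/4 = -7/4 + (272*(1/55))/4 = -7/4 + (1/4)*(272/55) = -7/4 + 68/55 = -113/220 ≈ -0.51364)
M(g, d) = I (M(g, d) = sqrt(-1 + (2 - 2)) = sqrt(-1 + 0) = sqrt(-1) = I)
G*M(0, -7) = -113*I/220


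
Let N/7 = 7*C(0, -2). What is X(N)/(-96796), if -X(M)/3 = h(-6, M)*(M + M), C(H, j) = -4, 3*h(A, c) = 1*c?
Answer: 2744/3457 ≈ 0.79375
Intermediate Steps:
h(A, c) = c/3 (h(A, c) = (1*c)/3 = c/3)
N = -196 (N = 7*(7*(-4)) = 7*(-28) = -196)
X(M) = -2*M² (X(M) = -3*M/3*(M + M) = -3*M/3*2*M = -2*M²)
X(N)/(-96796) = -2*(-196)²/(-96796) = -2*38416*(-1/96796) = -76832*(-1/96796) = 2744/3457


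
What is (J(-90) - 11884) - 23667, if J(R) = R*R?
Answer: -27451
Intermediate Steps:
J(R) = R²
(J(-90) - 11884) - 23667 = ((-90)² - 11884) - 23667 = (8100 - 11884) - 23667 = -3784 - 23667 = -27451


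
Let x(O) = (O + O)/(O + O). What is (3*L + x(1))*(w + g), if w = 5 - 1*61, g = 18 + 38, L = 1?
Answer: 0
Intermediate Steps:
x(O) = 1 (x(O) = (2*O)/((2*O)) = (2*O)*(1/(2*O)) = 1)
g = 56
w = -56 (w = 5 - 61 = -56)
(3*L + x(1))*(w + g) = (3*1 + 1)*(-56 + 56) = (3 + 1)*0 = 4*0 = 0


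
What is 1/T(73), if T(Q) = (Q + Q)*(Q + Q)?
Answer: 1/21316 ≈ 4.6913e-5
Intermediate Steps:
T(Q) = 4*Q² (T(Q) = (2*Q)*(2*Q) = 4*Q²)
1/T(73) = 1/(4*73²) = 1/(4*5329) = 1/21316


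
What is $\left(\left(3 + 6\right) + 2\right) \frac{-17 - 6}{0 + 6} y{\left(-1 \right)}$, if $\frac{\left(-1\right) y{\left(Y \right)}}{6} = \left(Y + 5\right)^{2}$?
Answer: $4048$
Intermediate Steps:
$y{\left(Y \right)} = - 6 \left(5 + Y\right)^{2}$ ($y{\left(Y \right)} = - 6 \left(Y + 5\right)^{2} = - 6 \left(5 + Y\right)^{2}$)
$\left(\left(3 + 6\right) + 2\right) \frac{-17 - 6}{0 + 6} y{\left(-1 \right)} = \left(\left(3 + 6\right) + 2\right) \frac{-17 - 6}{0 + 6} \left(- 6 \left(5 - 1\right)^{2}\right) = \left(9 + 2\right) \left(- \frac{23}{6}\right) \left(- 6 \cdot 4^{2}\right) = 11 \left(\left(-23\right) \frac{1}{6}\right) \left(\left(-6\right) 16\right) = 11 \left(- \frac{23}{6}\right) \left(-96\right) = \left(- \frac{253}{6}\right) \left(-96\right) = 4048$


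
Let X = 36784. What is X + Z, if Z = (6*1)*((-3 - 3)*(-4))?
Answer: 36928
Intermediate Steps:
Z = 144 (Z = 6*(-6*(-4)) = 6*24 = 144)
X + Z = 36784 + 144 = 36928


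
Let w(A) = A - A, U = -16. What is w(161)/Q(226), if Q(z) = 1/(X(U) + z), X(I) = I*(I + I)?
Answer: 0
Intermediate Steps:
w(A) = 0
X(I) = 2*I**2 (X(I) = I*(2*I) = 2*I**2)
Q(z) = 1/(512 + z) (Q(z) = 1/(2*(-16)**2 + z) = 1/(2*256 + z) = 1/(512 + z))
w(161)/Q(226) = 0/(1/(512 + 226)) = 0/(1/738) = 0*738 = 0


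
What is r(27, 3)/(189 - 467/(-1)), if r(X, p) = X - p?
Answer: 3/82 ≈ 0.036585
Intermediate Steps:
r(27, 3)/(189 - 467/(-1)) = (27 - 1*3)/(189 - 467/(-1)) = (27 - 3)/(189 - 467*(-1)) = 24/(189 - 1*(-467)) = 24/(189 + 467) = 24/656 = 24*(1/656) = 3/82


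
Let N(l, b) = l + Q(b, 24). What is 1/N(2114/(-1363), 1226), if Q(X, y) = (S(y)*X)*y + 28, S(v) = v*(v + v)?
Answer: 1363/46200894674 ≈ 2.9502e-8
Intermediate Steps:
S(v) = 2*v² (S(v) = v*(2*v) = 2*v²)
Q(X, y) = 28 + 2*X*y³ (Q(X, y) = ((2*y²)*X)*y + 28 = (2*X*y²)*y + 28 = 2*X*y³ + 28 = 28 + 2*X*y³)
N(l, b) = 28 + l + 27648*b (N(l, b) = l + (28 + 2*b*24³) = l + (28 + 2*b*13824) = l + (28 + 27648*b) = 28 + l + 27648*b)
1/N(2114/(-1363), 1226) = 1/(28 + 2114/(-1363) + 27648*1226) = 1/(28 + 2114*(-1/1363) + 33896448) = 1/(28 - 2114/1363 + 33896448) = 1/(46200894674/1363) = 1363/46200894674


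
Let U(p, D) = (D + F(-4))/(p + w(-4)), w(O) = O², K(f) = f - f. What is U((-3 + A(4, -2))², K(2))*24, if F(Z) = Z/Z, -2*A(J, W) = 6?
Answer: 6/13 ≈ 0.46154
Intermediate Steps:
A(J, W) = -3 (A(J, W) = -½*6 = -3)
F(Z) = 1
K(f) = 0
U(p, D) = (1 + D)/(16 + p) (U(p, D) = (D + 1)/(p + (-4)²) = (1 + D)/(p + 16) = (1 + D)/(16 + p))
U((-3 + A(4, -2))², K(2))*24 = ((1 + 0)/(16 + (-3 - 3)²))*24 = (1/(16 + (-6)²))*24 = (1/(16 + 36))*24 = (1/52)*24 = 6/13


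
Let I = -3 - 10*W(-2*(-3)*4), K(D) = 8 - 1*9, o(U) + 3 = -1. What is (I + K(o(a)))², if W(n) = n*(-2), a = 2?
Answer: 226576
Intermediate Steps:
o(U) = -4 (o(U) = -3 - 1 = -4)
K(D) = -1 (K(D) = 8 - 9 = -1)
W(n) = -2*n
I = 477 (I = -3 - (-20)*-2*(-3)*4 = -3 - (-20)*6*4 = -3 - (-20)*24 = -3 - 10*(-48) = -3 + 480 = 477)
(I + K(o(a)))² = (477 - 1)² = 476² = 226576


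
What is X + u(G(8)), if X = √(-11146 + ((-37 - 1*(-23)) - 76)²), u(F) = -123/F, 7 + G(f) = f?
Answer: -123 + I*√3046 ≈ -123.0 + 55.191*I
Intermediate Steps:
G(f) = -7 + f
X = I*√3046 (X = √(-11146 + ((-37 + 23) - 76)²) = √(-11146 + (-14 - 76)²) = √(-11146 + (-90)²) = √(-11146 + 8100) = √(-3046) = I*√3046 ≈ 55.191*I)
X + u(G(8)) = I*√3046 - 123/(-7 + 8) = I*√3046 - 123/1 = I*√3046 - 123*1 = I*√3046 - 123 = -123 + I*√3046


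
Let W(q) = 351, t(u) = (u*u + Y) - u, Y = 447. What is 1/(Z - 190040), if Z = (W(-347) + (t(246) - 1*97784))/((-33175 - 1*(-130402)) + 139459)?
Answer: -118343/22489922078 ≈ -5.2620e-6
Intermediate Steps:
t(u) = 447 + u**2 - u (t(u) = (u*u + 447) - u = (u**2 + 447) - u = (447 + u**2) - u = 447 + u**2 - u)
Z = -18358/118343 (Z = (351 + ((447 + 246**2 - 1*246) - 1*97784))/((-33175 - 1*(-130402)) + 139459) = (351 + ((447 + 60516 - 246) - 97784))/((-33175 + 130402) + 139459) = (351 + (60717 - 97784))/(97227 + 139459) = (351 - 37067)/236686 = -36716*1/236686 = -18358/118343 ≈ -0.15513)
1/(Z - 190040) = 1/(-18358/118343 - 190040) = 1/(-22489922078/118343) = -118343/22489922078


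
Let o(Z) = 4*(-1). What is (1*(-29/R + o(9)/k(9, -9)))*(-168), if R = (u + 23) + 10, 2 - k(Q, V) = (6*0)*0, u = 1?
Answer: 8148/17 ≈ 479.29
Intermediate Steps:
o(Z) = -4
k(Q, V) = 2 (k(Q, V) = 2 - 6*0*0 = 2 - 0*0 = 2 - 1*0 = 2 + 0 = 2)
R = 34 (R = (1 + 23) + 10 = 24 + 10 = 34)
(1*(-29/R + o(9)/k(9, -9)))*(-168) = (1*(-29/34 - 4/2))*(-168) = (1*(-29*1/34 - 4*1/2))*(-168) = (1*(-29/34 - 2))*(-168) = (1*(-97/34))*(-168) = -97/34*(-168) = 8148/17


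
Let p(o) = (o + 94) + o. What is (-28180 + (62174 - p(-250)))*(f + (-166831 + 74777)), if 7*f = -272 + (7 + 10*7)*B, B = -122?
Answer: -22499113600/7 ≈ -3.2142e+9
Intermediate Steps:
p(o) = 94 + 2*o (p(o) = (94 + o) + o = 94 + 2*o)
f = -9666/7 (f = (-272 + (7 + 10*7)*(-122))/7 = (-272 + (7 + 70)*(-122))/7 = (-272 + 77*(-122))/7 = (-272 - 9394)/7 = (⅐)*(-9666) = -9666/7 ≈ -1380.9)
(-28180 + (62174 - p(-250)))*(f + (-166831 + 74777)) = (-28180 + (62174 - (94 + 2*(-250))))*(-9666/7 + (-166831 + 74777)) = (-28180 + (62174 - (94 - 500)))*(-9666/7 - 92054) = (-28180 + (62174 - 1*(-406)))*(-654044/7) = (-28180 + (62174 + 406))*(-654044/7) = (-28180 + 62580)*(-654044/7) = 34400*(-654044/7) = -22499113600/7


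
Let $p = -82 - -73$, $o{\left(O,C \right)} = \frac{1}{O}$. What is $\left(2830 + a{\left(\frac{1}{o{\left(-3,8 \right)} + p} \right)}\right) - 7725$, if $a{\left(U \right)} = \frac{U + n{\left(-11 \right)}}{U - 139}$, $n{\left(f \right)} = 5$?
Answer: $- \frac{19066162}{3895} \approx -4895.0$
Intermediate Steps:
$p = -9$ ($p = -82 + 73 = -9$)
$a{\left(U \right)} = \frac{5 + U}{-139 + U}$ ($a{\left(U \right)} = \frac{U + 5}{U - 139} = \frac{5 + U}{-139 + U}$)
$\left(2830 + a{\left(\frac{1}{o{\left(-3,8 \right)} + p} \right)}\right) - 7725 = \left(2830 + \frac{5 + \frac{1}{\frac{1}{-3} - 9}}{-139 + \frac{1}{\frac{1}{-3} - 9}}\right) - 7725 = \left(2830 + \frac{5 + \frac{1}{- \frac{1}{3} - 9}}{-139 + \frac{1}{- \frac{1}{3} - 9}}\right) - 7725 = \left(2830 + \frac{5 + \frac{1}{- \frac{28}{3}}}{-139 + \frac{1}{- \frac{28}{3}}}\right) - 7725 = \left(2830 + \frac{5 - \frac{3}{28}}{-139 - \frac{3}{28}}\right) - 7725 = \left(2830 + \frac{1}{- \frac{3895}{28}} \cdot \frac{137}{28}\right) - 7725 = \left(2830 - \frac{137}{3895}\right) - 7725 = \frac{11022713}{3895} - 7725 = - \frac{19066162}{3895}$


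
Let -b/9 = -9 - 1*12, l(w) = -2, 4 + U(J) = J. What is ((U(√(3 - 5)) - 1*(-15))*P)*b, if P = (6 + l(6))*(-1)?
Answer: -8316 - 756*I*√2 ≈ -8316.0 - 1069.1*I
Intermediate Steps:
U(J) = -4 + J
P = -4 (P = (6 - 2)*(-1) = 4*(-1) = -4)
b = 189 (b = -9*(-9 - 1*12) = -9*(-9 - 12) = -9*(-21) = 189)
((U(√(3 - 5)) - 1*(-15))*P)*b = (((-4 + √(3 - 5)) - 1*(-15))*(-4))*189 = (((-4 + √(-2)) + 15)*(-4))*189 = (((-4 + I*√2) + 15)*(-4))*189 = ((11 + I*√2)*(-4))*189 = (-44 - 4*I*√2)*189 = -8316 - 756*I*√2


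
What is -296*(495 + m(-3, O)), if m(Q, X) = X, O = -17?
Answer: -141488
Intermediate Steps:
-296*(495 + m(-3, O)) = -296*(495 - 17) = -296*478 = -141488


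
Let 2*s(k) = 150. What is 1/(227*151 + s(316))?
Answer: 1/34352 ≈ 2.9110e-5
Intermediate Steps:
s(k) = 75 (s(k) = (1/2)*150 = 75)
1/(227*151 + s(316)) = 1/(227*151 + 75) = 1/(34277 + 75) = 1/34352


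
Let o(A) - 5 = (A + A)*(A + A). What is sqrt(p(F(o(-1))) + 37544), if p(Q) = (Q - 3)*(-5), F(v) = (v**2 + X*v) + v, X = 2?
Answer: sqrt(37019) ≈ 192.40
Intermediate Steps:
o(A) = 5 + 4*A**2 (o(A) = 5 + (A + A)*(A + A) = 5 + (2*A)*(2*A) = 5 + 4*A**2)
F(v) = v**2 + 3*v (F(v) = (v**2 + 2*v) + v = v**2 + 3*v)
p(Q) = 15 - 5*Q (p(Q) = (-3 + Q)*(-5) = 15 - 5*Q)
sqrt(p(F(o(-1))) + 37544) = sqrt((15 - 5*(5 + 4*(-1)**2)*(3 + (5 + 4*(-1)**2))) + 37544) = sqrt((15 - 5*(5 + 4*1)*(3 + (5 + 4*1))) + 37544) = sqrt((15 - 5*(5 + 4)*(3 + (5 + 4))) + 37544) = sqrt((15 - 45*(3 + 9)) + 37544) = sqrt((15 - 45*12) + 37544) = sqrt((15 - 5*108) + 37544) = sqrt((15 - 540) + 37544) = sqrt(-525 + 37544) = sqrt(37019)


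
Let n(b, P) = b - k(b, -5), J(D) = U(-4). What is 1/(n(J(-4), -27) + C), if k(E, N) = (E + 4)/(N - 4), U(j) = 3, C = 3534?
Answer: 9/31840 ≈ 0.00028266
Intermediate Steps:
J(D) = 3
k(E, N) = (4 + E)/(-4 + N)
n(b, P) = 4/9 + 10*b/9 (n(b, P) = b - (4 + b)/(-4 - 5) = b - (4 + b)/(-9) = b - (-1)*(4 + b)/9 = b - (-4/9 - b/9) = b + (4/9 + b/9) = 4/9 + 10*b/9)
1/(n(J(-4), -27) + C) = 1/((4/9 + (10/9)*3) + 3534) = 1/((4/9 + 10/3) + 3534) = 1/(34/9 + 3534) = 1/(31840/9) = 9/31840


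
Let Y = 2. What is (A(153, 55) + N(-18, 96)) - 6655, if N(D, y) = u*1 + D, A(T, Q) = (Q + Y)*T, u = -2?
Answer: 2046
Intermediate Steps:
A(T, Q) = T*(2 + Q) (A(T, Q) = (Q + 2)*T = (2 + Q)*T = T*(2 + Q))
N(D, y) = -2 + D (N(D, y) = -2*1 + D = -2 + D)
(A(153, 55) + N(-18, 96)) - 6655 = (153*(2 + 55) + (-2 - 18)) - 6655 = (153*57 - 20) - 6655 = (8721 - 20) - 6655 = 8701 - 6655 = 2046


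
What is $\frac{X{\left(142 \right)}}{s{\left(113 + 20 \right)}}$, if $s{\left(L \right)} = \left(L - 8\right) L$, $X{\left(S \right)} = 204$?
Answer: $\frac{204}{16625} \approx 0.012271$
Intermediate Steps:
$s{\left(L \right)} = L \left(-8 + L\right)$ ($s{\left(L \right)} = \left(-8 + L\right) L = L \left(-8 + L\right)$)
$\frac{X{\left(142 \right)}}{s{\left(113 + 20 \right)}} = \frac{204}{\left(113 + 20\right) \left(-8 + \left(113 + 20\right)\right)} = \frac{204}{133 \left(-8 + 133\right)} = \frac{204}{133 \cdot 125} = \frac{204}{16625}$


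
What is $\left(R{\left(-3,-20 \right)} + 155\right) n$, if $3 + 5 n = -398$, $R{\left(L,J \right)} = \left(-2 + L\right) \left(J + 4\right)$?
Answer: $-18847$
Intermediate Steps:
$R{\left(L,J \right)} = \left(-2 + L\right) \left(4 + J\right)$
$n = - \frac{401}{5}$ ($n = - \frac{3}{5} + \frac{1}{5} \left(-398\right) = - \frac{3}{5} - \frac{398}{5} = - \frac{401}{5} \approx -80.2$)
$\left(R{\left(-3,-20 \right)} + 155\right) n = \left(\left(-8 - -40 + 4 \left(-3\right) - -60\right) + 155\right) \left(- \frac{401}{5}\right) = \left(\left(-8 + 40 - 12 + 60\right) + 155\right) \left(- \frac{401}{5}\right) = \left(80 + 155\right) \left(- \frac{401}{5}\right) = 235 \left(- \frac{401}{5}\right) = -18847$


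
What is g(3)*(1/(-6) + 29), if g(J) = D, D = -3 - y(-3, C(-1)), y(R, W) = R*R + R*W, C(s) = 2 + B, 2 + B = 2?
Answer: -173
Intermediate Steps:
B = 0 (B = -2 + 2 = 0)
C(s) = 2 (C(s) = 2 + 0 = 2)
y(R, W) = R² + R*W
D = -6 (D = -3 - (-3)*(-3 + 2) = -3 - (-3)*(-1) = -3 - 1*3 = -3 - 3 = -6)
g(J) = -6
g(3)*(1/(-6) + 29) = -6*(1/(-6) + 29) = -6*(-⅙ + 29) = -6*173/6 = -173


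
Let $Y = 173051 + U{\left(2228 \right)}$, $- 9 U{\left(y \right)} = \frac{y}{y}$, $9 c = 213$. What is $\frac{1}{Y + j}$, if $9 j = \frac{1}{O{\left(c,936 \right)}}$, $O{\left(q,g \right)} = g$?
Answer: $\frac{8424}{1457780689} \approx 5.7786 \cdot 10^{-6}$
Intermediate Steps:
$c = \frac{71}{3}$ ($c = \frac{1}{9} \cdot 213 = \frac{71}{3} \approx 23.667$)
$U{\left(y \right)} = - \frac{1}{9}$ ($U{\left(y \right)} = - \frac{y \frac{1}{y}}{9} = \left(- \frac{1}{9}\right) 1 = - \frac{1}{9}$)
$Y = \frac{1557458}{9}$ ($Y = 173051 - \frac{1}{9} = \frac{1557458}{9} \approx 1.7305 \cdot 10^{5}$)
$j = \frac{1}{8424}$ ($j = \frac{1}{9 \cdot 936} = \frac{1}{9} \cdot \frac{1}{936} = \frac{1}{8424} \approx 0.00011871$)
$\frac{1}{Y + j} = \frac{1}{\frac{1557458}{9} + \frac{1}{8424}} = \frac{1}{\frac{1457780689}{8424}} = \frac{8424}{1457780689}$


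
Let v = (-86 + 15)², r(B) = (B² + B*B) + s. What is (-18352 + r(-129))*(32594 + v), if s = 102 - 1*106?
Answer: 561740010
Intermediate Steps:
s = -4 (s = 102 - 106 = -4)
r(B) = -4 + 2*B² (r(B) = (B² + B*B) - 4 = (B² + B²) - 4 = 2*B² - 4 = -4 + 2*B²)
v = 5041 (v = (-71)² = 5041)
(-18352 + r(-129))*(32594 + v) = (-18352 + (-4 + 2*(-129)²))*(32594 + 5041) = (-18352 + (-4 + 2*16641))*37635 = (-18352 + (-4 + 33282))*37635 = (-18352 + 33278)*37635 = 14926*37635 = 561740010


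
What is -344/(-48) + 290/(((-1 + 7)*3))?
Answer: 419/18 ≈ 23.278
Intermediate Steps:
-344/(-48) + 290/(((-1 + 7)*3)) = -344*(-1/48) + 290/((6*3)) = 43/6 + 290/18 = 43/6 + 290*(1/18) = 43/6 + 145/9 = 419/18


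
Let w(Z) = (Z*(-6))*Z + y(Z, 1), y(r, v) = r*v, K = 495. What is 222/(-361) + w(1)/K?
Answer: -22339/35739 ≈ -0.62506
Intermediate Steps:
w(Z) = Z - 6*Z**2 (w(Z) = (Z*(-6))*Z + Z*1 = (-6*Z)*Z + Z = -6*Z**2 + Z = Z - 6*Z**2)
222/(-361) + w(1)/K = 222/(-361) + (1*(1 - 6*1))/495 = 222*(-1/361) + (1*(1 - 6))*(1/495) = -222/361 + (1*(-5))*(1/495) = -222/361 - 5*1/495 = -222/361 - 1/99 = -22339/35739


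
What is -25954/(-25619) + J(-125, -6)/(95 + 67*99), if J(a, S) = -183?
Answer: 169930235/172364632 ≈ 0.98588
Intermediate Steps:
-25954/(-25619) + J(-125, -6)/(95 + 67*99) = -25954/(-25619) - 183/(95 + 67*99) = -25954*(-1/25619) - 183/(95 + 6633) = 25954/25619 - 183/6728 = 169930235/172364632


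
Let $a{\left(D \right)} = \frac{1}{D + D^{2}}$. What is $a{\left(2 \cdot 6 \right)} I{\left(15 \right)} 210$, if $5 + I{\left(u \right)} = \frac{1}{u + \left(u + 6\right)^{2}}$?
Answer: $- \frac{79765}{11856} \approx -6.7278$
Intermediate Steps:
$I{\left(u \right)} = -5 + \frac{1}{u + \left(6 + u\right)^{2}}$ ($I{\left(u \right)} = -5 + \frac{1}{u + \left(u + 6\right)^{2}} = -5 + \frac{1}{u + \left(6 + u\right)^{2}}$)
$a{\left(2 \cdot 6 \right)} I{\left(15 \right)} 210 = \frac{1}{2 \cdot 6 \left(1 + 2 \cdot 6\right)} \frac{1 - 75 - 5 \left(6 + 15\right)^{2}}{15 + \left(6 + 15\right)^{2}} \cdot 210 = \frac{1}{12 \left(1 + 12\right)} \frac{1 - 75 - 5 \cdot 21^{2}}{15 + 21^{2}} \cdot 210 = \frac{1}{12 \cdot 13} \frac{1 - 75 - 2205}{15 + 441} \cdot 210 = \frac{1}{12} \cdot \frac{1}{13} \frac{1 - 75 - 2205}{456} \cdot 210 = \frac{\frac{1}{456} \left(-2279\right)}{156} \cdot 210 = \frac{1}{156} \left(- \frac{2279}{456}\right) 210 = \left(- \frac{2279}{71136}\right) 210 = - \frac{79765}{11856}$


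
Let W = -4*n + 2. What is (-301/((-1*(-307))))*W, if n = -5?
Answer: -6622/307 ≈ -21.570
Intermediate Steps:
W = 22 (W = -4*(-5) + 2 = 20 + 2 = 22)
(-301/((-1*(-307))))*W = -301/((-1*(-307)))*22 = -301/307*22 = -6622/307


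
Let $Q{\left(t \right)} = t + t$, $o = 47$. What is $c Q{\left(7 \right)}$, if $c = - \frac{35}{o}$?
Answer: $- \frac{490}{47} \approx -10.426$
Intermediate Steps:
$c = - \frac{35}{47} \approx -0.74468$
$Q{\left(t \right)} = 2 t$
$c Q{\left(7 \right)} = - \frac{35 \cdot 2 \cdot 7}{47} = \left(- \frac{35}{47}\right) 14 = - \frac{490}{47}$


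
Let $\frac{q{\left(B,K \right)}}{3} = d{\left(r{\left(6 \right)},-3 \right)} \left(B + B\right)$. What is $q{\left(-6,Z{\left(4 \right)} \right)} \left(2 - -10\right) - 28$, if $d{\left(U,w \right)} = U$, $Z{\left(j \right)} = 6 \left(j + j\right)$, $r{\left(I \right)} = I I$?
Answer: $-15580$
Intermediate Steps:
$r{\left(I \right)} = I^{2}$
$Z{\left(j \right)} = 12 j$ ($Z{\left(j \right)} = 6 \cdot 2 j = 12 j$)
$q{\left(B,K \right)} = 216 B$ ($q{\left(B,K \right)} = 3 \cdot 6^{2} \left(B + B\right) = 3 \cdot 36 \cdot 2 B = 3 \cdot 72 B = 216 B$)
$q{\left(-6,Z{\left(4 \right)} \right)} \left(2 - -10\right) - 28 = 216 \left(-6\right) \left(2 - -10\right) - 28 = - 1296 \left(2 + 10\right) - 28 = \left(-1296\right) 12 - 28 = -15552 - 28 = -15580$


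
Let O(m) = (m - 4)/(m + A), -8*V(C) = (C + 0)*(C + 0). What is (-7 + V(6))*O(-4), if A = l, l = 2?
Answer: -46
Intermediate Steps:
A = 2
V(C) = -C²/8 (V(C) = -(C + 0)*(C + 0)/8 = -C*C/8 = -C²/8)
O(m) = (-4 + m)/(2 + m) (O(m) = (m - 4)/(m + 2) = (-4 + m)/(2 + m))
(-7 + V(6))*O(-4) = (-7 - ⅛*6²)*((-4 - 4)/(2 - 4)) = (-7 - ⅛*36)*(-8/(-2)) = (-7 - 9/2)*(-½*(-8)) = -23/2*4 = -46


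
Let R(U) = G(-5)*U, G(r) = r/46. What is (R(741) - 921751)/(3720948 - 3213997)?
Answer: -42404251/23319746 ≈ -1.8184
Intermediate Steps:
G(r) = r/46 (G(r) = r*(1/46) = r/46)
R(U) = -5*U/46 (R(U) = ((1/46)*(-5))*U = -5*U/46)
(R(741) - 921751)/(3720948 - 3213997) = (-5/46*741 - 921751)/(3720948 - 3213997) = (-3705/46 - 921751)/506951 = -42404251/46*1/506951 = -42404251/23319746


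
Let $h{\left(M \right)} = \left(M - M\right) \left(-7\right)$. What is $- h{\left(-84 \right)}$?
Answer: $0$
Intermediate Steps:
$h{\left(M \right)} = 0$ ($h{\left(M \right)} = 0 \left(-7\right) = 0$)
$- h{\left(-84 \right)} = \left(-1\right) 0 = 0$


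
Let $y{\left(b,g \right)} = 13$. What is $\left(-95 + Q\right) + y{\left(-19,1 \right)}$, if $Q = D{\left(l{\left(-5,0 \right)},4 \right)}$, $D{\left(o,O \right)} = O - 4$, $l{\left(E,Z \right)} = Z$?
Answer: $-82$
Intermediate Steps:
$D{\left(o,O \right)} = -4 + O$ ($D{\left(o,O \right)} = O - 4 = -4 + O$)
$Q = 0$ ($Q = -4 + 4 = 0$)
$\left(-95 + Q\right) + y{\left(-19,1 \right)} = \left(-95 + 0\right) + 13 = -95 + 13 = -82$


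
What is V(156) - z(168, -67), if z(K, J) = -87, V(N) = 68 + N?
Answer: 311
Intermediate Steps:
V(156) - z(168, -67) = (68 + 156) - 1*(-87) = 224 + 87 = 311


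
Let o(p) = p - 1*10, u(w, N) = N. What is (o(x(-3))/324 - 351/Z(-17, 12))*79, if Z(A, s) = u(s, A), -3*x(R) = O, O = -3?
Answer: 996901/612 ≈ 1628.9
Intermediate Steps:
x(R) = 1 (x(R) = -⅓*(-3) = 1)
Z(A, s) = A
o(p) = -10 + p (o(p) = p - 10 = -10 + p)
(o(x(-3))/324 - 351/Z(-17, 12))*79 = ((-10 + 1)/324 - 351/(-17))*79 = (-9*1/324 - 351*(-1/17))*79 = (-1/36 + 351/17)*79 = (12619/612)*79 = 996901/612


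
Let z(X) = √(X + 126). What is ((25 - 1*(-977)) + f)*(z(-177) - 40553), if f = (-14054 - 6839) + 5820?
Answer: 570621263 - 14071*I*√51 ≈ 5.7062e+8 - 1.0049e+5*I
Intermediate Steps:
z(X) = √(126 + X)
f = -15073 (f = -20893 + 5820 = -15073)
((25 - 1*(-977)) + f)*(z(-177) - 40553) = ((25 - 1*(-977)) - 15073)*(√(126 - 177) - 40553) = ((25 + 977) - 15073)*(√(-51) - 40553) = (1002 - 15073)*(I*√51 - 40553) = -14071*(-40553 + I*√51) = 570621263 - 14071*I*√51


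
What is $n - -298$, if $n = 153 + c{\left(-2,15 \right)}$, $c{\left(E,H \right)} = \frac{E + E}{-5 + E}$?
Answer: $\frac{3161}{7} \approx 451.57$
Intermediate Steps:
$c{\left(E,H \right)} = \frac{2 E}{-5 + E}$
$n = \frac{1075}{7}$ ($n = 153 + 2 \left(-2\right) \frac{1}{-5 - 2} = 153 + 2 \left(-2\right) \frac{1}{-7} = 153 + 2 \left(-2\right) \left(- \frac{1}{7}\right) = 153 + \frac{4}{7} = \frac{1075}{7} \approx 153.57$)
$n - -298 = \frac{1075}{7} - -298 = \frac{1075}{7} + 298 = \frac{3161}{7}$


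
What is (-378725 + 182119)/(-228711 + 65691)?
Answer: 98303/81510 ≈ 1.2060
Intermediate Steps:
(-378725 + 182119)/(-228711 + 65691) = -196606/(-163020) = -196606*(-1/163020) = 98303/81510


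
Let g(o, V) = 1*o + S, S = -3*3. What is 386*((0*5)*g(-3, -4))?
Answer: 0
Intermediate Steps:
S = -9 (S = -1*9 = -9)
g(o, V) = -9 + o (g(o, V) = 1*o - 9 = o - 9 = -9 + o)
386*((0*5)*g(-3, -4)) = 386*((0*5)*(-9 - 3)) = 386*(0*(-12)) = 386*0 = 0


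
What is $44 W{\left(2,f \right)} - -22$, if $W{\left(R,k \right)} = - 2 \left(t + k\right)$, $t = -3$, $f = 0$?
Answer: $286$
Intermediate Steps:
$W{\left(R,k \right)} = 6 - 2 k$ ($W{\left(R,k \right)} = - 2 \left(-3 + k\right) = 6 - 2 k$)
$44 W{\left(2,f \right)} - -22 = 44 \left(6 - 0\right) - -22 = 44 \left(6 + 0\right) + \left(-3 + 25\right) = 44 \cdot 6 + 22 = 264 + 22 = 286$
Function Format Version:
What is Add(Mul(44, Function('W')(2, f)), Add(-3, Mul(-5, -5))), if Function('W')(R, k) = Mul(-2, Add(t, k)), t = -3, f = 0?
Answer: 286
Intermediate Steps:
Function('W')(R, k) = Add(6, Mul(-2, k)) (Function('W')(R, k) = Mul(-2, Add(-3, k)) = Add(6, Mul(-2, k)))
Add(Mul(44, Function('W')(2, f)), Add(-3, Mul(-5, -5))) = Add(Mul(44, Add(6, Mul(-2, 0))), Add(-3, Mul(-5, -5))) = Add(Mul(44, Add(6, 0)), Add(-3, 25)) = Add(Mul(44, 6), 22) = Add(264, 22) = 286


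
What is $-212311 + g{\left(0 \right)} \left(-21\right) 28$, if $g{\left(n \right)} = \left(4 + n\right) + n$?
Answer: $-214663$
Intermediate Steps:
$g{\left(n \right)} = 4 + 2 n$
$-212311 + g{\left(0 \right)} \left(-21\right) 28 = -212311 + \left(4 + 2 \cdot 0\right) \left(-21\right) 28 = -212311 + \left(4 + 0\right) \left(-21\right) 28 = -212311 + 4 \left(-21\right) 28 = -212311 - 2352 = -214663$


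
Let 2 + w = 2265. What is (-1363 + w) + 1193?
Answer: 2093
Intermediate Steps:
w = 2263 (w = -2 + 2265 = 2263)
(-1363 + w) + 1193 = (-1363 + 2263) + 1193 = 900 + 1193 = 2093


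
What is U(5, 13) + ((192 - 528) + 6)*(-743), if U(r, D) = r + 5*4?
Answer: 245215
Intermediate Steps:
U(r, D) = 20 + r (U(r, D) = r + 20 = 20 + r)
U(5, 13) + ((192 - 528) + 6)*(-743) = (20 + 5) + ((192 - 528) + 6)*(-743) = 25 + (-336 + 6)*(-743) = 25 - 330*(-743) = 25 + 245190 = 245215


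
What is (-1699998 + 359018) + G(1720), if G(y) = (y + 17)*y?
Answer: 1646660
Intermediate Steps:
G(y) = y*(17 + y) (G(y) = (17 + y)*y = y*(17 + y))
(-1699998 + 359018) + G(1720) = (-1699998 + 359018) + 1720*(17 + 1720) = -1340980 + 1720*1737 = -1340980 + 2987640 = 1646660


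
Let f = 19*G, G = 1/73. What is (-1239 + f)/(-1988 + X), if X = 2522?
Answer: -45214/19491 ≈ -2.3197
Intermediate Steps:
G = 1/73 ≈ 0.013699
f = 19/73 (f = 19*(1/73) = 19/73 ≈ 0.26027)
(-1239 + f)/(-1988 + X) = (-1239 + 19/73)/(-1988 + 2522) = -90428/73/534 = -90428/73*1/534 = -45214/19491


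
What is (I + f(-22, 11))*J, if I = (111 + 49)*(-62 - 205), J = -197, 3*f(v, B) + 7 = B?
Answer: 25246732/3 ≈ 8.4156e+6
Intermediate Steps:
f(v, B) = -7/3 + B/3
I = -42720 (I = 160*(-267) = -42720)
(I + f(-22, 11))*J = (-42720 + (-7/3 + (⅓)*11))*(-197) = (-42720 + (-7/3 + 11/3))*(-197) = (-42720 + 4/3)*(-197) = -128156/3*(-197) = 25246732/3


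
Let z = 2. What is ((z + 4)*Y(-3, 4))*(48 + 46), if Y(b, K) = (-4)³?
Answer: -36096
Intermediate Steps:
Y(b, K) = -64
((z + 4)*Y(-3, 4))*(48 + 46) = ((2 + 4)*(-64))*(48 + 46) = (6*(-64))*94 = -384*94 = -36096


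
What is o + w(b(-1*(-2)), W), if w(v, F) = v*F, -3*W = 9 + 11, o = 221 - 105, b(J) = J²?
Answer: 268/3 ≈ 89.333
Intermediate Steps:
o = 116
W = -20/3 (W = -(9 + 11)/3 = -⅓*20 = -20/3 ≈ -6.6667)
w(v, F) = F*v
o + w(b(-1*(-2)), W) = 116 - 20*(-1*(-2))²/3 = 116 - 20/3*2² = 116 - 20/3*4 = 116 - 80/3 = 268/3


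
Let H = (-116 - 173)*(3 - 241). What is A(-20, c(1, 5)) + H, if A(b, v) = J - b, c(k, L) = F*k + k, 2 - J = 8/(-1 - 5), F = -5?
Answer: 206416/3 ≈ 68805.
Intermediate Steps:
J = 10/3 (J = 2 - 8/(-1 - 5) = 2 - 8/(-6) = 2 - 8*(-1)/6 = 2 - 1*(-4/3) = 2 + 4/3 = 10/3 ≈ 3.3333)
c(k, L) = -4*k (c(k, L) = -5*k + k = -4*k)
A(b, v) = 10/3 - b
H = 68782 (H = -289*(-238) = 68782)
A(-20, c(1, 5)) + H = (10/3 - 1*(-20)) + 68782 = (10/3 + 20) + 68782 = 70/3 + 68782 = 206416/3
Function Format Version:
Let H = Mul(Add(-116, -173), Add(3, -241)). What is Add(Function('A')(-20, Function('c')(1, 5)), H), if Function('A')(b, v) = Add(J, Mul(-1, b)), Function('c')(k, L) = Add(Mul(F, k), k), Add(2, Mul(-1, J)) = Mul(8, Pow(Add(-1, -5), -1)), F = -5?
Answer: Rational(206416, 3) ≈ 68805.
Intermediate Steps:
J = Rational(10, 3) (J = Add(2, Mul(-1, Mul(8, Pow(Add(-1, -5), -1)))) = Add(2, Mul(-1, Mul(8, Pow(-6, -1)))) = Add(2, Mul(-1, Mul(8, Rational(-1, 6)))) = Add(2, Mul(-1, Rational(-4, 3))) = Add(2, Rational(4, 3)) = Rational(10, 3) ≈ 3.3333)
Function('c')(k, L) = Mul(-4, k) (Function('c')(k, L) = Add(Mul(-5, k), k) = Mul(-4, k))
Function('A')(b, v) = Add(Rational(10, 3), Mul(-1, b))
H = 68782 (H = Mul(-289, -238) = 68782)
Add(Function('A')(-20, Function('c')(1, 5)), H) = Add(Add(Rational(10, 3), Mul(-1, -20)), 68782) = Add(Add(Rational(10, 3), 20), 68782) = Add(Rational(70, 3), 68782) = Rational(206416, 3)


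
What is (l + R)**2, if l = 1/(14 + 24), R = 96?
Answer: 13315201/1444 ≈ 9221.0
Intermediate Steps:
l = 1/38 ≈ 0.026316
(l + R)**2 = (1/38 + 96)**2 = (3649/38)**2 = 13315201/1444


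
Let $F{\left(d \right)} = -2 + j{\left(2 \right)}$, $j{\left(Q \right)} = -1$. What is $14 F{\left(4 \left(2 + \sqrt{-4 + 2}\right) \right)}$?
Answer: $-42$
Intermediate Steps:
$F{\left(d \right)} = -3$ ($F{\left(d \right)} = -2 - 1 = -3$)
$14 F{\left(4 \left(2 + \sqrt{-4 + 2}\right) \right)} = 14 \left(-3\right) = -42$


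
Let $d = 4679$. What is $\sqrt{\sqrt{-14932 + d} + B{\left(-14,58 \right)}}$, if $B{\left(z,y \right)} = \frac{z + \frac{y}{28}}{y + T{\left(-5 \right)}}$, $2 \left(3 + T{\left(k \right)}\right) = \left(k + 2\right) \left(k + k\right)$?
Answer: $\frac{\sqrt{-835 + 4900 i \sqrt{10253}}}{70} \approx 7.1094 + 7.1214 i$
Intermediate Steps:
$T{\left(k \right)} = -3 + k \left(2 + k\right)$ ($T{\left(k \right)} = -3 + \frac{\left(k + 2\right) \left(k + k\right)}{2} = -3 + \frac{\left(2 + k\right) 2 k}{2} = -3 + \frac{2 k \left(2 + k\right)}{2} = -3 + k \left(2 + k\right)$)
$B{\left(z,y \right)} = \frac{z + \frac{y}{28}}{12 + y}$ ($B{\left(z,y \right)} = \frac{z + \frac{y}{28}}{y + \left(-3 + \left(-5\right)^{2} + 2 \left(-5\right)\right)} = \frac{z + y \frac{1}{28}}{y - -12} = \frac{z + \frac{y}{28}}{y + 12} = \frac{z + \frac{y}{28}}{12 + y}$)
$\sqrt{\sqrt{-14932 + d} + B{\left(-14,58 \right)}} = \sqrt{\sqrt{-14932 + 4679} + \frac{-14 + \frac{1}{28} \cdot 58}{12 + 58}} = \sqrt{\sqrt{-10253} + \frac{-14 + \frac{29}{14}}{70}} = \sqrt{i \sqrt{10253} + \frac{1}{70} \left(- \frac{167}{14}\right)} = \sqrt{i \sqrt{10253} - \frac{167}{980}} = \sqrt{- \frac{167}{980} + i \sqrt{10253}}$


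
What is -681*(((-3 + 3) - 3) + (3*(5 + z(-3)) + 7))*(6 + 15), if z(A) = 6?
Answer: -529137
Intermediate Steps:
-681*(((-3 + 3) - 3) + (3*(5 + z(-3)) + 7))*(6 + 15) = -681*(((-3 + 3) - 3) + (3*(5 + 6) + 7))*(6 + 15) = -681*((0 - 3) + (3*11 + 7))*21 = -681*(-3 + (33 + 7))*21 = -681*(-3 + 40)*21 = -25197*21 = -681*777 = -529137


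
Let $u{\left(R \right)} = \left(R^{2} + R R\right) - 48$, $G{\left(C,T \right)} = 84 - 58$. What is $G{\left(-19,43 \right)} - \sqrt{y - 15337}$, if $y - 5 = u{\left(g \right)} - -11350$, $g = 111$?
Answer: $26 - 2 \sqrt{5153} \approx -117.57$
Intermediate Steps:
$G{\left(C,T \right)} = 26$ ($G{\left(C,T \right)} = 84 - 58 = 26$)
$u{\left(R \right)} = -48 + 2 R^{2}$ ($u{\left(R \right)} = \left(R^{2} + R^{2}\right) - 48 = 2 R^{2} - 48 = -48 + 2 R^{2}$)
$y = 35949$ ($y = 5 - \left(-11302 - 24642\right) = 5 + \left(\left(-48 + 2 \cdot 12321\right) + 11350\right) = 5 + \left(\left(-48 + 24642\right) + 11350\right) = 5 + \left(24594 + 11350\right) = 5 + 35944 = 35949$)
$G{\left(-19,43 \right)} - \sqrt{y - 15337} = 26 - \sqrt{35949 - 15337} = 26 - \sqrt{20612} = 26 - 2 \sqrt{5153}$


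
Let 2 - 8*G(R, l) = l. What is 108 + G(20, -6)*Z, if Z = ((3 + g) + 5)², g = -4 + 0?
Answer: 124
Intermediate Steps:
g = -4
G(R, l) = ¼ - l/8
Z = 16 (Z = ((3 - 4) + 5)² = (-1 + 5)² = 4² = 16)
108 + G(20, -6)*Z = 108 + (¼ - ⅛*(-6))*16 = 108 + (¼ + ¾)*16 = 108 + 1*16 = 108 + 16 = 124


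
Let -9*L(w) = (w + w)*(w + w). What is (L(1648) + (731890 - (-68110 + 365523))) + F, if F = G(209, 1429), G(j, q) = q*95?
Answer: -5731528/9 ≈ -6.3684e+5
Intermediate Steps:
G(j, q) = 95*q
L(w) = -4*w²/9 (L(w) = -(w + w)*(w + w)/9 = -2*w*2*w/9 = -4*w²/9)
F = 135755 (F = 95*1429 = 135755)
(L(1648) + (731890 - (-68110 + 365523))) + F = (-4/9*1648² + (731890 - (-68110 + 365523))) + 135755 = (-4/9*2715904 + (731890 - 1*297413)) + 135755 = (-10863616/9 + (731890 - 297413)) + 135755 = (-10863616/9 + 434477) + 135755 = -6953323/9 + 135755 = -5731528/9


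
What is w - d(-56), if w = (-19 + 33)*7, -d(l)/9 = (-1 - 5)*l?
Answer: 3122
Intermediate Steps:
d(l) = 54*l (d(l) = -9*(-1 - 5)*l = -(-54)*l = 54*l)
w = 98 (w = 14*7 = 98)
w - d(-56) = 98 - 54*(-56) = 98 - 1*(-3024) = 98 + 3024 = 3122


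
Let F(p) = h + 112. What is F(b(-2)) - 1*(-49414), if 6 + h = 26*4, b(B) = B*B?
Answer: 49624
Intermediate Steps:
b(B) = B²
h = 98 (h = -6 + 26*4 = -6 + 104 = 98)
F(p) = 210 (F(p) = 98 + 112 = 210)
F(b(-2)) - 1*(-49414) = 210 - 1*(-49414) = 210 + 49414 = 49624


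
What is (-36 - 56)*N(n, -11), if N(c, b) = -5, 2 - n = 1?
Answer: 460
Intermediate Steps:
n = 1 (n = 2 - 1*1 = 2 - 1 = 1)
(-36 - 56)*N(n, -11) = (-36 - 56)*(-5) = -92*(-5) = 460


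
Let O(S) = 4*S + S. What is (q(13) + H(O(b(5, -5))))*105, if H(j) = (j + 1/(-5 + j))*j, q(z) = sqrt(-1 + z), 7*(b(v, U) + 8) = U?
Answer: 94930335/476 + 210*sqrt(3) ≈ 1.9980e+5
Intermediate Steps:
b(v, U) = -8 + U/7
O(S) = 5*S
H(j) = j*(j + 1/(-5 + j))
(q(13) + H(O(b(5, -5))))*105 = (sqrt(-1 + 13) + (5*(-8 + (1/7)*(-5)))*(1 + (5*(-8 + (1/7)*(-5)))**2 - 25*(-8 + (1/7)*(-5)))/(-5 + 5*(-8 + (1/7)*(-5))))*105 = (sqrt(12) + (5*(-8 - 5/7))*(1 + (5*(-8 - 5/7))**2 - 25*(-8 - 5/7))/(-5 + 5*(-8 - 5/7)))*105 = (2*sqrt(3) + (5*(-61/7))*(1 + (5*(-61/7))**2 - 25*(-61)/7)/(-5 + 5*(-61/7)))*105 = (2*sqrt(3) - 305*(1 + (-305/7)**2 - 5*(-305/7))/(7*(-5 - 305/7)))*105 = (2*sqrt(3) - 305*(1 + 93025/49 + 1525/7)/(7*(-340/7)))*105 = (2*sqrt(3) - 305/7*(-7/340)*103749/49)*105 = (2*sqrt(3) + 6328689/3332)*105 = (6328689/3332 + 2*sqrt(3))*105 = 94930335/476 + 210*sqrt(3)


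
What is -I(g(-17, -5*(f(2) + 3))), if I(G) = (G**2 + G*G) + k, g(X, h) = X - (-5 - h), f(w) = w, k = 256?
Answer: -2994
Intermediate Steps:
g(X, h) = 5 + X + h (g(X, h) = X + (5 + h) = 5 + X + h)
I(G) = 256 + 2*G**2 (I(G) = (G**2 + G*G) + 256 = (G**2 + G**2) + 256 = 2*G**2 + 256 = 256 + 2*G**2)
-I(g(-17, -5*(f(2) + 3))) = -(256 + 2*(5 - 17 - 5*(2 + 3))**2) = -(256 + 2*(5 - 17 - 5*5)**2) = -(256 + 2*(5 - 17 - 25)**2) = -(256 + 2*(-37)**2) = -(256 + 2*1369) = -(256 + 2738) = -1*2994 = -2994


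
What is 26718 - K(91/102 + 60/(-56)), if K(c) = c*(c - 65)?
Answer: 3403693166/127449 ≈ 26706.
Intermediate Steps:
K(c) = c*(-65 + c)
26718 - K(91/102 + 60/(-56)) = 26718 - (91/102 + 60/(-56))*(-65 + (91/102 + 60/(-56))) = 26718 - (91*(1/102) + 60*(-1/56))*(-65 + (91*(1/102) + 60*(-1/56))) = 26718 - (91/102 - 15/14)*(-65 + (91/102 - 15/14)) = 26718 - (-64)*(-65 - 64/357)/357 = 26718 - (-64)*(-23269)/(357*357) = 26718 - 1*1489216/127449 = 26718 - 1489216/127449 = 3403693166/127449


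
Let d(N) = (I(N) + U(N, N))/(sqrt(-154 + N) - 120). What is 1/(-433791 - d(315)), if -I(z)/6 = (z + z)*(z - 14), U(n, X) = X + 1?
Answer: -901892247/399876228557545 + 1137464*sqrt(161)/2799133599902815 ≈ -2.2503e-6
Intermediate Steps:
U(n, X) = 1 + X
I(z) = -12*z*(-14 + z) (I(z) = -6*(z + z)*(z - 14) = -6*2*z*(-14 + z) = -12*z*(-14 + z))
d(N) = (1 + N + 12*N*(14 - N))/(-120 + sqrt(-154 + N)) (d(N) = (12*N*(14 - N) + (1 + N))/(sqrt(-154 + N) - 120) = (1 + N + 12*N*(14 - N))/(-120 + sqrt(-154 + N)))
1/(-433791 - d(315)) = 1/(-433791 - (1 + 315 - 12*315*(-14 + 315))/(-120 + sqrt(-154 + 315))) = 1/(-433791 - (1 + 315 - 12*315*301)/(-120 + sqrt(161))) = 1/(-433791 - (1 + 315 - 1137780)/(-120 + sqrt(161))) = 1/(-433791 - (-1137464)/(-120 + sqrt(161))) = 1/(-433791 + 1137464/(-120 + sqrt(161)))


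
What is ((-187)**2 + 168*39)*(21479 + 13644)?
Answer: 1458342083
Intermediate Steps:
((-187)**2 + 168*39)*(21479 + 13644) = (34969 + 6552)*35123 = 41521*35123 = 1458342083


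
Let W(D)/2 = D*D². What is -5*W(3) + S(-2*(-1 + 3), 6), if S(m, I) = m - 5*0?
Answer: -274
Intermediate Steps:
W(D) = 2*D³ (W(D) = 2*(D*D²) = 2*D³)
S(m, I) = m (S(m, I) = m + 0 = m)
-5*W(3) + S(-2*(-1 + 3), 6) = -10*3³ - 2*(-1 + 3) = -10*27 - 2*2 = -5*54 - 4 = -270 - 4 = -274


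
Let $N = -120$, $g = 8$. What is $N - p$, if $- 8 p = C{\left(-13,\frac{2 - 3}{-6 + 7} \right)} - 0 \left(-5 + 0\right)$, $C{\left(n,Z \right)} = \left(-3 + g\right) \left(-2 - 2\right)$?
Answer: $- \frac{245}{2} \approx -122.5$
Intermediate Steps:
$C{\left(n,Z \right)} = -20$ ($C{\left(n,Z \right)} = \left(-3 + 8\right) \left(-2 - 2\right) = 5 \left(-4\right) = -20$)
$p = \frac{5}{2}$ ($p = - \frac{-20 - 0 \left(-5 + 0\right)}{8} = - \frac{-20 - 0 \left(-5\right)}{8} = - \frac{-20 - 0}{8} = - \frac{-20 + 0}{8} = \left(- \frac{1}{8}\right) \left(-20\right) = \frac{5}{2} \approx 2.5$)
$N - p = -120 - \frac{5}{2} = - \frac{245}{2}$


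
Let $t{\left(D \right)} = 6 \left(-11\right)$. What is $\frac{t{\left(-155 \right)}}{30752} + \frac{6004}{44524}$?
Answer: $\frac{22712053}{171150256} \approx 0.1327$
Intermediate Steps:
$t{\left(D \right)} = -66$
$\frac{t{\left(-155 \right)}}{30752} + \frac{6004}{44524} = - \frac{66}{30752} + \frac{6004}{44524} = \left(-66\right) \frac{1}{30752} + 6004 \cdot \frac{1}{44524} = - \frac{33}{15376} + \frac{1501}{11131} = \frac{22712053}{171150256}$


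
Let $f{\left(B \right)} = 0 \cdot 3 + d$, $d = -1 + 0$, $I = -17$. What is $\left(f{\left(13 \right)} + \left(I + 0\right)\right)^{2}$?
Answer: $324$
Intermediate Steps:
$d = -1$
$f{\left(B \right)} = -1$ ($f{\left(B \right)} = 0 \cdot 3 - 1 = 0 - 1 = -1$)
$\left(f{\left(13 \right)} + \left(I + 0\right)\right)^{2} = \left(-1 + \left(-17 + 0\right)\right)^{2} = \left(-1 - 17\right)^{2} = \left(-18\right)^{2} = 324$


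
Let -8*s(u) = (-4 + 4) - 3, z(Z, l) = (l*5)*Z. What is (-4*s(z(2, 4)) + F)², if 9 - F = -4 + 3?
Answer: 289/4 ≈ 72.250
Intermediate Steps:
z(Z, l) = 5*Z*l (z(Z, l) = (5*l)*Z = 5*Z*l)
s(u) = 3/8 (s(u) = -((-4 + 4) - 3)/8 = -(0 - 3)/8 = -⅛*(-3) = 3/8)
F = 10 (F = 9 - (-4 + 3) = 9 - 1*(-1) = 9 + 1 = 10)
(-4*s(z(2, 4)) + F)² = (-4*3/8 + 10)² = (-3/2 + 10)² = (17/2)² = 289/4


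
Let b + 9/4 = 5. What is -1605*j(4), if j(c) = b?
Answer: -17655/4 ≈ -4413.8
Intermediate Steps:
b = 11/4 (b = -9/4 + 5 = 11/4 ≈ 2.7500)
j(c) = 11/4
-1605*j(4) = -1605*11/4 = -17655/4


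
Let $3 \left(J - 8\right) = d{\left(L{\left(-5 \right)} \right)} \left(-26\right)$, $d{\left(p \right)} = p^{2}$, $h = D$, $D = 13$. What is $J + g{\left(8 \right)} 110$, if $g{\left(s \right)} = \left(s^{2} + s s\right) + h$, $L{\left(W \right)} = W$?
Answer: $\frac{45904}{3} \approx 15301.0$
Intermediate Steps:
$h = 13$
$J = - \frac{626}{3}$ ($J = 8 + \frac{\left(-5\right)^{2} \left(-26\right)}{3} = 8 + \frac{25 \left(-26\right)}{3} = 8 + \frac{1}{3} \left(-650\right) = 8 - \frac{650}{3} = - \frac{626}{3} \approx -208.67$)
$g{\left(s \right)} = 13 + 2 s^{2}$ ($g{\left(s \right)} = \left(s^{2} + s s\right) + 13 = \left(s^{2} + s^{2}\right) + 13 = 2 s^{2} + 13 = 13 + 2 s^{2}$)
$J + g{\left(8 \right)} 110 = - \frac{626}{3} + \left(13 + 2 \cdot 8^{2}\right) 110 = - \frac{626}{3} + \left(13 + 2 \cdot 64\right) 110 = - \frac{626}{3} + \left(13 + 128\right) 110 = - \frac{626}{3} + 141 \cdot 110 = - \frac{626}{3} + 15510 = \frac{45904}{3}$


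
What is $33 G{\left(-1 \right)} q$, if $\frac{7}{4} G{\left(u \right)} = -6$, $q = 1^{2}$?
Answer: $- \frac{792}{7} \approx -113.14$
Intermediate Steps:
$q = 1$
$G{\left(u \right)} = - \frac{24}{7}$ ($G{\left(u \right)} = \frac{4}{7} \left(-6\right) = - \frac{24}{7}$)
$33 G{\left(-1 \right)} q = 33 \left(- \frac{24}{7}\right) 1 = \left(- \frac{792}{7}\right) 1 = - \frac{792}{7}$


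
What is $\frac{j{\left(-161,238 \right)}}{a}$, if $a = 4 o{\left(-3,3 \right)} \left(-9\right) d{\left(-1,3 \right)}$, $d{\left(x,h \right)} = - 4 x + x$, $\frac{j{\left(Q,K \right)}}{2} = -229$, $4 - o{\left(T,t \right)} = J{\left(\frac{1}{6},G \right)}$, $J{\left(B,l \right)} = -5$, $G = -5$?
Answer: $\frac{229}{486} \approx 0.47119$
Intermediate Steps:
$o{\left(T,t \right)} = 9$ ($o{\left(T,t \right)} = 4 - -5 = 4 + 5 = 9$)
$j{\left(Q,K \right)} = -458$ ($j{\left(Q,K \right)} = 2 \left(-229\right) = -458$)
$d{\left(x,h \right)} = - 3 x$
$a = -972$ ($a = 4 \cdot 9 \left(-9\right) \left(\left(-3\right) \left(-1\right)\right) = 36 \left(-9\right) 3 = \left(-324\right) 3 = -972$)
$\frac{j{\left(-161,238 \right)}}{a} = - \frac{458}{-972} = \left(-458\right) \left(- \frac{1}{972}\right) = \frac{229}{486}$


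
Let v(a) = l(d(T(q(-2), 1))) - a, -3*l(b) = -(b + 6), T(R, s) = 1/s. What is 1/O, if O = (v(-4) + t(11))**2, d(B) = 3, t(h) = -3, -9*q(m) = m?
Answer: 1/16 ≈ 0.062500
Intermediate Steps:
q(m) = -m/9
l(b) = 2 + b/3 (l(b) = -(-1)*(b + 6)/3 = -(-1)*(6 + b)/3 = -(-6 - b)/3 = 2 + b/3)
v(a) = 3 - a (v(a) = (2 + (1/3)*3) - a = (2 + 1) - a = 3 - a)
O = 16 (O = ((3 - 1*(-4)) - 3)**2 = ((3 + 4) - 3)**2 = (7 - 3)**2 = 4**2 = 16)
1/O = 1/16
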